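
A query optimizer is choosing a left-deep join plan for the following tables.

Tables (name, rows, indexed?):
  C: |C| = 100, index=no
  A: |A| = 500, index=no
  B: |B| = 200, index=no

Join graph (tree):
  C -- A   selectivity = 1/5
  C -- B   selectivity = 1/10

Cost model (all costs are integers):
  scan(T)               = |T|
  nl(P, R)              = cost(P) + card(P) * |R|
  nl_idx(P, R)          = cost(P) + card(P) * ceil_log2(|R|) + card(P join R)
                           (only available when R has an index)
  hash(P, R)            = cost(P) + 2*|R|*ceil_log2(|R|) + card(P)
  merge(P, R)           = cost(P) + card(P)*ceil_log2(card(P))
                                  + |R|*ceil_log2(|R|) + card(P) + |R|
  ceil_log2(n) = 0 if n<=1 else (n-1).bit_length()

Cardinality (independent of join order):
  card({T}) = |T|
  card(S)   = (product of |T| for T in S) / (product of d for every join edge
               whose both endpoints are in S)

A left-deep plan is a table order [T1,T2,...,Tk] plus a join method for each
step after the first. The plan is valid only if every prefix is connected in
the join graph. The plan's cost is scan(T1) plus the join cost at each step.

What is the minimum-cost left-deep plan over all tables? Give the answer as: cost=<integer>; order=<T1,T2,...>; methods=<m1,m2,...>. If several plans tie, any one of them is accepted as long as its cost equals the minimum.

cost=12800; order=B,C,A; methods=hash,hash

Selinger DP (subsets sized 1..n):
  {C}: scan cost=100, card=100
  {A}: scan cost=500, card=500
  {B}: scan cost=200, card=200
  {AC}: card=10000; try (C,hash)→2400, (A,merge)→5900, (C,merge)→6300, (A,hash)→9200, (A,nl)→50100, (C,nl)→50500; best=2400 via (C,hash)
  {BC}: card=2000; try (C,hash)→1800, (B,merge)→2700, (C,merge)→2800, (B,hash)→3400, (B,nl)→20100, (C,nl)→20200; best=1800 via (C,hash)
  {ABC}: card=200000; try (A,hash)→12800, (B,hash)→15600, (A,merge)→30800, (B,merge)→154200, (A,nl)→1001800, (B,nl)→2002400; best=12800 via (A,hash)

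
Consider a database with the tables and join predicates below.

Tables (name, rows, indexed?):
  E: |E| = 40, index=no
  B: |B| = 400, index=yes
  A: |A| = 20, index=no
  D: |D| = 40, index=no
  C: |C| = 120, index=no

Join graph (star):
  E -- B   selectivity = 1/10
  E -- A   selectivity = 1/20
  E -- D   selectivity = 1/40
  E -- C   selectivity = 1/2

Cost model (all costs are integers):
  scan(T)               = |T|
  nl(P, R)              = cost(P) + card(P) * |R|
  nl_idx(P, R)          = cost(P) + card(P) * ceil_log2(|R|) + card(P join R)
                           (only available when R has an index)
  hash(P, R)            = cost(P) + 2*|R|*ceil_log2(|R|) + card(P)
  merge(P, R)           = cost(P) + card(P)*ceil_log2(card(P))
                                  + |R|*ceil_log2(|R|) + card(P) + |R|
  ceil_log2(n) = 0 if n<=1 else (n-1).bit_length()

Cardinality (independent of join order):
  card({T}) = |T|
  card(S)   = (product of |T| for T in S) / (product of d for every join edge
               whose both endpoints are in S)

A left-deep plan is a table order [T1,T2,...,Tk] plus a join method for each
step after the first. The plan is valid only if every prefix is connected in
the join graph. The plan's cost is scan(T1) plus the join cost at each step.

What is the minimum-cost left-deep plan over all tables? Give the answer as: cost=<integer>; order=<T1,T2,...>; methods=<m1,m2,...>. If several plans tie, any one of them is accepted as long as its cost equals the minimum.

Selinger DP (subsets sized 1..n):
  {E}: scan cost=40, card=40
  {B}: scan cost=400, card=400
  {A}: scan cost=20, card=20
  {D}: scan cost=40, card=40
  {C}: scan cost=120, card=120
  {BE}: card=1600; try (E,hash)→1280, (B,nl_idx)→2000, (B,merge)→4320, (E,merge)→4680, (B,hash)→7280, (B,nl)→16040 …(+1); best=1280 via (E,hash)
  {AE}: card=40; try (A,hash)→280, (E,merge)→420, (A,merge)→440, (E,hash)→520, (E,nl)→820, (A,nl)→840; best=280 via (A,hash)
  {DE}: card=40; try (E,hash)→560, (D,hash)→560, (E,merge)→600, (D,merge)→600, (E,nl)→1640, (D,nl)→1640; best=560 via (E,hash)
  {CE}: card=2400; try (E,hash)→720, (C,merge)→1280, (E,merge)→1360, (C,hash)→1760, (C,nl)→4840, (E,nl)→4920; best=720 via (E,hash)
  {ABE}: card=1600; try (B,nl_idx)→2240, (A,hash)→3080, (B,merge)→4560, (B,hash)→7520, (B,nl)→16280, (A,merge)→20600 …(+1); best=2240 via (B,nl_idx)
  {BDE}: card=1600; try (B,nl_idx)→2520, (D,hash)→3360, (B,merge)→4840, (B,hash)→7800, (B,nl)→16560, (D,merge)→20760 …(+1); best=2520 via (B,nl_idx)
  {BCE}: card=96000; try (C,hash)→4560, (B,hash)→10320, (C,merge)→21440, (B,merge)→35920, (B,nl_idx)→118320, (C,nl)→193280 …(+1); best=4560 via (C,hash)
  {ADE}: card=40; try (D,hash)→800, (A,hash)→800, (D,merge)→840, (A,merge)→960, (A,nl)→1360, (D,nl)→1880; best=800 via (D,hash)
  {ACE}: card=2400; try (C,merge)→1520, (C,hash)→2000, (A,hash)→3320, (C,nl)→5080, (A,merge)→32040, (A,nl)→48720; best=1520 via (C,merge)
  {CDE}: card=2400; try (C,merge)→1800, (C,hash)→2280, (D,hash)→3600, (C,nl)→5360, (D,merge)→32200, (D,nl)→96720; best=1800 via (C,merge)
  {ABDE}: card=1600; try (B,nl_idx)→2760, (D,hash)→4320, (A,hash)→4320, (B,merge)→5080, (B,hash)→8040, (B,nl)→16800 …(+4); best=2760 via (B,nl_idx)
  {ABCE}: card=96000; try (C,hash)→5520, (B,hash)→11120, (C,merge)→22400, (B,merge)→36720, (A,hash)→100760, (B,nl_idx)→119120 …(+4); best=5520 via (C,hash)
  {BCDE}: card=96000; try (C,hash)→5800, (B,hash)→11400, (C,merge)→22680, (B,merge)→37000, (D,hash)→101040, (B,nl_idx)→119400 …(+4); best=5800 via (C,hash)
  {ACDE}: card=2400; try (C,merge)→2040, (C,hash)→2520, (D,hash)→4400, (A,hash)→4400, (C,nl)→5600, (D,merge)→33000 …(+3); best=2040 via (C,merge)
  {ABCDE}: card=96000; try (C,hash)→6040, (B,hash)→11640, (C,merge)→22920, (B,merge)→37240, (D,hash)→102000, (A,hash)→102000 …(+7); best=6040 via (C,hash)

cost=6040; order=E,A,D,B,C; methods=hash,hash,nl_idx,hash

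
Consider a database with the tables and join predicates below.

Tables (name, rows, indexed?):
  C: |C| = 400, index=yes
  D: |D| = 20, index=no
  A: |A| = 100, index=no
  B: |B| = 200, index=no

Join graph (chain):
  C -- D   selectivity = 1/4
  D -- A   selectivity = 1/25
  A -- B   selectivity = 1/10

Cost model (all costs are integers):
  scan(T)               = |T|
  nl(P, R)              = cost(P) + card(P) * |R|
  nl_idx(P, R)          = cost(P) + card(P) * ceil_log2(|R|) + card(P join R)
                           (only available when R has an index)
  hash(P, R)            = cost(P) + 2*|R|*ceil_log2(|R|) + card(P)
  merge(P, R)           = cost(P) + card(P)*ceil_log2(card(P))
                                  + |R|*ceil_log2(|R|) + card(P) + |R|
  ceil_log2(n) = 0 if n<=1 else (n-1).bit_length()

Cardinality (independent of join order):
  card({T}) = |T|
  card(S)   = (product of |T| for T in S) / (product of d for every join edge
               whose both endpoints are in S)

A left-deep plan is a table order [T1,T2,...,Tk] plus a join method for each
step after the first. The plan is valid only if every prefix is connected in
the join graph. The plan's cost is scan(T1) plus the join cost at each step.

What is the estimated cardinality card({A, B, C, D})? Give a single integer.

Tables in S: A(100), B(200), C(400), D(20)
Edges inside S: C-D(d=4), D-A(d=25), A-B(d=10)
numerator = 100 * 200 * 400 * 20 = 160000000
denominator = 4 * 25 * 10 = 1000
card(S) = 160000000 / 1000 = 160000

160000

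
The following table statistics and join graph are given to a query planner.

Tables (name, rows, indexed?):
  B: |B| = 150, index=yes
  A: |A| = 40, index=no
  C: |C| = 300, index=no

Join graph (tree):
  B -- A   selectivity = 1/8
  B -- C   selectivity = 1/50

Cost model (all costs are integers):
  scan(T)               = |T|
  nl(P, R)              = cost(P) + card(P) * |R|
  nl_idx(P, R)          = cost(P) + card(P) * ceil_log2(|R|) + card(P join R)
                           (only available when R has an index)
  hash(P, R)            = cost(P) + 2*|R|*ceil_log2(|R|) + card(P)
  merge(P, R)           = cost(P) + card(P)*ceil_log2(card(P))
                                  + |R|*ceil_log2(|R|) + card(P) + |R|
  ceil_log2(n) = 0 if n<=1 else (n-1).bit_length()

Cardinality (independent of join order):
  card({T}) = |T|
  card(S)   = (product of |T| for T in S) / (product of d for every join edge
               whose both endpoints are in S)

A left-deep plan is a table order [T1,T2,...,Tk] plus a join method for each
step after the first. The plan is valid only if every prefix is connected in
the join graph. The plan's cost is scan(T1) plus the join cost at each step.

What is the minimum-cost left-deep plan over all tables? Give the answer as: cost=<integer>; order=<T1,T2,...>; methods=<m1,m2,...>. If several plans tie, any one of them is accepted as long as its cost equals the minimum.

Selinger DP (subsets sized 1..n):
  {B}: scan cost=150, card=150
  {A}: scan cost=40, card=40
  {C}: scan cost=300, card=300
  {AB}: card=750; try (A,hash)→780, (B,nl_idx)→1110, (B,merge)→1670, (A,merge)→1780, (B,hash)→2480, (B,nl)→6040 …(+1); best=780 via (A,hash)
  {BC}: card=900; try (B,hash)→3000, (B,nl_idx)→3600, (C,merge)→4500, (B,merge)→4650, (C,hash)→5700, (C,nl)→45150 …(+1); best=3000 via (B,hash)
  {ABC}: card=4500; try (A,hash)→4380, (C,hash)→6930, (C,merge)→12030, (A,merge)→13180, (A,nl)→39000, (C,nl)→225780; best=4380 via (A,hash)

cost=4380; order=C,B,A; methods=hash,hash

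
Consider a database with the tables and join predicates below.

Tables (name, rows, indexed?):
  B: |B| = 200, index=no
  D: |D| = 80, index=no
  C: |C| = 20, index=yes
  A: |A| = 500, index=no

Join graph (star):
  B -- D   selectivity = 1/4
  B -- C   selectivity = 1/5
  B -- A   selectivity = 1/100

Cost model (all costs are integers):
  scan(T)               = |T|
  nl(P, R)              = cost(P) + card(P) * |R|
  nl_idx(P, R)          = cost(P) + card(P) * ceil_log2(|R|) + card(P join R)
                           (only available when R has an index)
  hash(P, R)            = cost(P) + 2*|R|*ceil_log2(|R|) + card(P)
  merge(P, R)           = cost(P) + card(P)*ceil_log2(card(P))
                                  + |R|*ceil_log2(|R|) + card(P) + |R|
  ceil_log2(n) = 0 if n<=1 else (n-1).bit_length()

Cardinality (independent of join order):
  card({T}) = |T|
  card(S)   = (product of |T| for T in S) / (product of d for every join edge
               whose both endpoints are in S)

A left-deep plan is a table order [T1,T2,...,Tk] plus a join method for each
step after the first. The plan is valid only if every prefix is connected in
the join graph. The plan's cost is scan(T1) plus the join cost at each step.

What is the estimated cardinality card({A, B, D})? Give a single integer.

Tables in S: A(500), B(200), D(80)
Edges inside S: B-D(d=4), B-A(d=100)
numerator = 500 * 200 * 80 = 8000000
denominator = 4 * 100 = 400
card(S) = 8000000 / 400 = 20000

20000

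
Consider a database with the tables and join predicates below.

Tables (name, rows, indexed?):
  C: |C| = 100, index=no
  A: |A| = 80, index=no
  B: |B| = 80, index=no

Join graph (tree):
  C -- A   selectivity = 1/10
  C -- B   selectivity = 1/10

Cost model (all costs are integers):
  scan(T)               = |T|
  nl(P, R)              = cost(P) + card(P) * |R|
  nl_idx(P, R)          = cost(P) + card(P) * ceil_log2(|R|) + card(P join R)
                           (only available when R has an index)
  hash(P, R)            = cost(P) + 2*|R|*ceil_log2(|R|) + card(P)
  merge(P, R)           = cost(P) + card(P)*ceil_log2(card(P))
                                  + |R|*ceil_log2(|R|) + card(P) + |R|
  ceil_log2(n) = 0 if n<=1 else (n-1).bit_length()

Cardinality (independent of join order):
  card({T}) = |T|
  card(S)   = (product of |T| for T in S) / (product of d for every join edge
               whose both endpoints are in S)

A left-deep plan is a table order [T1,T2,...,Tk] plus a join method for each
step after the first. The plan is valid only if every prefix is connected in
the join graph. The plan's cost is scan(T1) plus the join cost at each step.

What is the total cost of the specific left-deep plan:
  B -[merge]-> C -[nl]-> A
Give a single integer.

step 1: scan B: cost=80, card=80
step 2: join C via merge
    card(P join C) = 80*100/(10) = 800
    cost = 80 + 80*7 + 100*7 + 80 + 100 = 1520
step 3: join A via nl
    card(P join A) = 800*80/(10) = 6400
    cost = 1520 + 800*80 = 65520

65520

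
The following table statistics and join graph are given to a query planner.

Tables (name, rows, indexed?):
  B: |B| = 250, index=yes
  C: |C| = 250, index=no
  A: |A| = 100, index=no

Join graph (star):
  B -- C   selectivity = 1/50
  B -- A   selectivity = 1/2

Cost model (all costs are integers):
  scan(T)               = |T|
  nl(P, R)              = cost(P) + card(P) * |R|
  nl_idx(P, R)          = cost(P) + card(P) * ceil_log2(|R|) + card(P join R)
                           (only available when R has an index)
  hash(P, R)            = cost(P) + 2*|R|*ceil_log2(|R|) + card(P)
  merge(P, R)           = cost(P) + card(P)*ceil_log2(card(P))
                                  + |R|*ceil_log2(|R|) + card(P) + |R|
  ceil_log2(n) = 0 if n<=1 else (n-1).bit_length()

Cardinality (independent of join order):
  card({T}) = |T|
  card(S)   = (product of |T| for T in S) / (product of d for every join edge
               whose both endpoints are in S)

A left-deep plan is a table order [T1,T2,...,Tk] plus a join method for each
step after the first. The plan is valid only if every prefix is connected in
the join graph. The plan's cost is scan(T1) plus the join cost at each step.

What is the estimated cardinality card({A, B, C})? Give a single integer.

62500

Tables in S: A(100), B(250), C(250)
Edges inside S: B-C(d=50), B-A(d=2)
numerator = 100 * 250 * 250 = 6250000
denominator = 50 * 2 = 100
card(S) = 6250000 / 100 = 62500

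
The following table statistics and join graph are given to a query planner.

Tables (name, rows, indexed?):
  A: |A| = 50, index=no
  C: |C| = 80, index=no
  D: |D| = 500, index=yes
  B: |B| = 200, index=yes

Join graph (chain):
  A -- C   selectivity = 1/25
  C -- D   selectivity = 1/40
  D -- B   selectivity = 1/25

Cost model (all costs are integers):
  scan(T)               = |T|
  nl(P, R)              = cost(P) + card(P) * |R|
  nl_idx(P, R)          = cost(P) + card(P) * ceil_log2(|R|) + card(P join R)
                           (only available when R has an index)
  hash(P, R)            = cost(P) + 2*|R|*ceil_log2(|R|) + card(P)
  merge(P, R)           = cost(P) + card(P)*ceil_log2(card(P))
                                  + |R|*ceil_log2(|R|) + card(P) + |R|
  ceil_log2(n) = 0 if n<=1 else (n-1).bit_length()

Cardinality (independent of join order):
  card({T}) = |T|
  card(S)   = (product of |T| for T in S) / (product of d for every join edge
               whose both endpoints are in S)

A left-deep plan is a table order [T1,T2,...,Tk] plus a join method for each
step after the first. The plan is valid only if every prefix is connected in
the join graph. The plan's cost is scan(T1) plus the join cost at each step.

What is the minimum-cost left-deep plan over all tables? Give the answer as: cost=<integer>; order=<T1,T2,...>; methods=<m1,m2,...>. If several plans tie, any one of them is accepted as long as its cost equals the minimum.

cost=8600; order=C,D,A,B; methods=nl_idx,hash,hash

Selinger DP (subsets sized 1..n):
  {A}: scan cost=50, card=50
  {C}: scan cost=80, card=80
  {D}: scan cost=500, card=500
  {B}: scan cost=200, card=200
  {AC}: card=160; try (A,hash)→760, (C,merge)→1040, (A,merge)→1070, (C,hash)→1220, (C,nl)→4050, (A,nl)→4080; best=760 via (A,hash)
  {CD}: card=1000; try (D,nl_idx)→1800, (C,hash)→2120, (D,merge)→5720, (C,merge)→6140, (D,hash)→9160, (D,nl)→40080 …(+1); best=1800 via (D,nl_idx)
  {BD}: card=4000; try (B,hash)→4200, (D,nl_idx)→6000, (D,merge)→7000, (B,merge)→7300, (B,nl_idx)→8500, (D,hash)→9400 …(+2); best=4200 via (B,hash)
  {ACD}: card=2000; try (A,hash)→3400, (D,nl_idx)→4200, (D,merge)→7200, (D,hash)→9920, (A,merge)→13150, (A,nl)→51800 …(+1); best=3400 via (A,hash)
  {BCD}: card=8000; try (B,hash)→6000, (C,hash)→9320, (B,merge)→14600, (B,nl_idx)→17800, (C,merge)→56840, (B,nl)→201800 …(+1); best=6000 via (B,hash)
  {ABCD}: card=16000; try (B,hash)→8600, (A,hash)→14600, (B,merge)→29200, (B,nl_idx)→35400, (A,merge)→118350, (B,nl)→403400 …(+1); best=8600 via (B,hash)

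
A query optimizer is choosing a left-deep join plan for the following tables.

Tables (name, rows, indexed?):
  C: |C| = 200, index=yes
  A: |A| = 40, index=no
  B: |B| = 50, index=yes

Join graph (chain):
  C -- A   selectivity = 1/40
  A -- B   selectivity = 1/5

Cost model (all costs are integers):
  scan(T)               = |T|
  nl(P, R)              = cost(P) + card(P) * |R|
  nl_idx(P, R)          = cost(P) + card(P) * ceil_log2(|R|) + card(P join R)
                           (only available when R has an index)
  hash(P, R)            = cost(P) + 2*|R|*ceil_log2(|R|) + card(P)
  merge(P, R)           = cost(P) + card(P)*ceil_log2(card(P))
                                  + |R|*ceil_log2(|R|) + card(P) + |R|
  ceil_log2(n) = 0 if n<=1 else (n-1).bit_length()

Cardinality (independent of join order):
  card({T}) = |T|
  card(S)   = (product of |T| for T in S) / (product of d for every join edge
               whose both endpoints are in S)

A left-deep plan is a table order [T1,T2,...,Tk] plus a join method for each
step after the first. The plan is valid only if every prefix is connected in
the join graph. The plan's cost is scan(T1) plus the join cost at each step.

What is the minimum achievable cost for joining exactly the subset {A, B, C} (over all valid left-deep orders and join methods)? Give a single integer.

1360

Selinger DP over subsets of {A,B,C}:
  {C}: scan cost=200, card=200
  {A}: scan cost=40, card=40
  {B}: scan cost=50, card=50
  {AC}: card=200; try (C,nl_idx)→560, (A,hash)→880, (C,merge)→2120, (A,merge)→2280, (C,hash)→3280, (C,nl)→8040 …(+1); best=560 via (C,nl_idx)
  {AB}: card=400; try (A,hash)→580, (B,merge)→670, (B,hash)→680, (B,nl_idx)→680, (A,merge)→680, (B,nl)→2040 …(+1); best=580 via (A,hash)
  {ABC}: card=2000; try (B,hash)→1360, (B,merge)→2710, (B,nl_idx)→3760, (C,hash)→4180, (C,nl_idx)→5780, (C,merge)→6380 …(+2); best=1360 via (B,hash)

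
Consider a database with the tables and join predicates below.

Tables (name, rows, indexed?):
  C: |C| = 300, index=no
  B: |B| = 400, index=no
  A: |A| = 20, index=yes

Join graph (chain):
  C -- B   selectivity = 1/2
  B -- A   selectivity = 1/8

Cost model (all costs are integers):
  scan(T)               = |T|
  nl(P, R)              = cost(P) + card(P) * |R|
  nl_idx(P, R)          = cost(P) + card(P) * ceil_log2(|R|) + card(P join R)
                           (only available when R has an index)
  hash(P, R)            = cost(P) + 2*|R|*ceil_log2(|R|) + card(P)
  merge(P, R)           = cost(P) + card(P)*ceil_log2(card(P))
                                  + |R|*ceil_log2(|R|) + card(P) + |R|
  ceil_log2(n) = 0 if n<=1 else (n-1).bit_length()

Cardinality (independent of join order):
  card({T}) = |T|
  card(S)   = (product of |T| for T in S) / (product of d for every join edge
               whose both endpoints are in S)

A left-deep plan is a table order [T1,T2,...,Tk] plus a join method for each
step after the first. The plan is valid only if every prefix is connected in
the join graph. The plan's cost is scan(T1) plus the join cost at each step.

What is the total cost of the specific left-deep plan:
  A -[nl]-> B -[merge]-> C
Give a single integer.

22020

step 1: scan A: cost=20, card=20
step 2: join B via nl
    card(P join B) = 20*400/(8) = 1000
    cost = 20 + 20*400 = 8020
step 3: join C via merge
    card(P join C) = 1000*300/(2) = 150000
    cost = 8020 + 1000*10 + 300*9 + 1000 + 300 = 22020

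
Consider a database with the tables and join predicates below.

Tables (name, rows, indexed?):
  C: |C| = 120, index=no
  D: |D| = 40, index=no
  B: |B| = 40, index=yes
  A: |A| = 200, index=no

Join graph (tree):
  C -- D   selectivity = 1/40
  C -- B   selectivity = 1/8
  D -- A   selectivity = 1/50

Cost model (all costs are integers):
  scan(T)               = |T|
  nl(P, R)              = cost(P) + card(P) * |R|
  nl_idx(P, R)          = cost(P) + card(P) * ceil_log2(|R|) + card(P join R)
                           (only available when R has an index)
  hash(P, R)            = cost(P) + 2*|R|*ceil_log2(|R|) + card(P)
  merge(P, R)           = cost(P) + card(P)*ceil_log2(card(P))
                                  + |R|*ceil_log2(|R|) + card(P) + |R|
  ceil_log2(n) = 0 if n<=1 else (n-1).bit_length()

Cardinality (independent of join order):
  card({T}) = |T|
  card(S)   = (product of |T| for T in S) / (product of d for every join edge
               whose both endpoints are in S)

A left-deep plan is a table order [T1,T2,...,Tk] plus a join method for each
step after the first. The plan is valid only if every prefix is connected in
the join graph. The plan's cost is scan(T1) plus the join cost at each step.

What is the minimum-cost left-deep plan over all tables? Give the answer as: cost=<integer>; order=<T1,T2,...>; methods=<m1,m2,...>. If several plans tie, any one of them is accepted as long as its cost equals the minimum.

Selinger DP (subsets sized 1..n):
  {C}: scan cost=120, card=120
  {D}: scan cost=40, card=40
  {B}: scan cost=40, card=40
  {A}: scan cost=200, card=200
  {CD}: card=120; try (D,hash)→720, (C,merge)→1280, (D,merge)→1360, (C,hash)→1760, (C,nl)→4840, (D,nl)→4920; best=720 via (D,hash)
  {BC}: card=600; try (B,hash)→720, (C,merge)→1280, (B,merge)→1360, (B,nl_idx)→1440, (C,hash)→1760, (C,nl)→4840 …(+1); best=720 via (B,hash)
  {AD}: card=160; try (D,hash)→880, (A,merge)→2120, (D,merge)→2280, (A,hash)→3280, (A,nl)→8040, (D,nl)→8200; best=880 via (D,hash)
  {BCD}: card=600; try (B,hash)→1320, (D,hash)→1800, (B,merge)→1960, (B,nl_idx)→2040, (B,nl)→5520, (D,merge)→7600 …(+1); best=1320 via (B,hash)
  {ACD}: card=480; try (C,hash)→2720, (C,merge)→3280, (A,merge)→3480, (A,hash)→4040, (C,nl)→20080, (A,nl)→24720; best=2720 via (C,hash)
  {ABCD}: card=2400; try (B,hash)→3680, (A,hash)→5120, (B,merge)→7800, (B,nl_idx)→8000, (A,merge)→9720, (B,nl)→21920 …(+1); best=3680 via (B,hash)

cost=3680; order=A,D,C,B; methods=hash,hash,hash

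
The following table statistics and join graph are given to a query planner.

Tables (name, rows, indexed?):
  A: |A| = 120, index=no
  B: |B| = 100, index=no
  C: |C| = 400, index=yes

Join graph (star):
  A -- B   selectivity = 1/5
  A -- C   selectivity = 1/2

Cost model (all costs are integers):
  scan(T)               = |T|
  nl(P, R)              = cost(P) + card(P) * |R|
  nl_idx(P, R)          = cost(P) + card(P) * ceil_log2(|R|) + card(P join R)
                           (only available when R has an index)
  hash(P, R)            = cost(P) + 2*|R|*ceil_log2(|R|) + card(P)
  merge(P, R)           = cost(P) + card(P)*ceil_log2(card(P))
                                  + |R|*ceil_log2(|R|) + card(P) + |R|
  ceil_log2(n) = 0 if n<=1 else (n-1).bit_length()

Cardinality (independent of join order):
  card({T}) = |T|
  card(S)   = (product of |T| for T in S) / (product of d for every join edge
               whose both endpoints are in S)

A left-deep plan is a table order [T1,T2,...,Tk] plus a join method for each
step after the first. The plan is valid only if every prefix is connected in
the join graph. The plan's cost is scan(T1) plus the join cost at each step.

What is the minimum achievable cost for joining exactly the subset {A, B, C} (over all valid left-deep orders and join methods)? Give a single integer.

Selinger DP over subsets of {A,B,C}:
  {A}: scan cost=120, card=120
  {B}: scan cost=100, card=100
  {C}: scan cost=400, card=400
  {AB}: card=2400; try (B,hash)→1640, (A,merge)→1860, (B,merge)→1880, (A,hash)→1880, (A,nl)→12100, (B,nl)→12120; best=1640 via (B,hash)
  {AC}: card=24000; try (A,hash)→2480, (C,merge)→5080, (A,merge)→5360, (C,hash)→7440, (C,nl_idx)→25200, (C,nl)→48120 …(+1); best=2480 via (A,hash)
  {ABC}: card=480000; try (C,hash)→11240, (B,hash)→27880, (C,merge)→36840, (B,merge)→387280, (C,nl_idx)→503240, (C,nl)→961640 …(+1); best=11240 via (C,hash)

11240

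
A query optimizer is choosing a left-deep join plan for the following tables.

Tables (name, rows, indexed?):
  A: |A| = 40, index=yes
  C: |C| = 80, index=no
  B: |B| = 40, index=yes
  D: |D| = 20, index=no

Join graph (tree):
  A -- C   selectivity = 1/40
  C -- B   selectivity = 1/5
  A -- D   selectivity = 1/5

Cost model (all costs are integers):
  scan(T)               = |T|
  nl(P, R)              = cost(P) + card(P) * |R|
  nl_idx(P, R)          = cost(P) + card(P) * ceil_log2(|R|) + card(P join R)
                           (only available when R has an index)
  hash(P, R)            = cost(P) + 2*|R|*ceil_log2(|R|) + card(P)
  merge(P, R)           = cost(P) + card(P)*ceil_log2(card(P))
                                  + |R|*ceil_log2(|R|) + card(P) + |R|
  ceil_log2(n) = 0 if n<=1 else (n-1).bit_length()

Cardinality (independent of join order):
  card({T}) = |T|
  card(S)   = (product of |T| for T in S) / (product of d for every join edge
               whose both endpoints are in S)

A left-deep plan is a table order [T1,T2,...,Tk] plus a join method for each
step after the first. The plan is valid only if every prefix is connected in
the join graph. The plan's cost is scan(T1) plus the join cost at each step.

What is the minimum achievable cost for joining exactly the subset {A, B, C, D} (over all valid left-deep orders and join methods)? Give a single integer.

1720

Selinger DP over subsets of {A,B,C,D}:
  {A}: scan cost=40, card=40
  {C}: scan cost=80, card=80
  {B}: scan cost=40, card=40
  {D}: scan cost=20, card=20
  {AC}: card=80; try (A,hash)→640, (A,nl_idx)→640, (C,merge)→960, (A,merge)→1000, (C,hash)→1200, (C,nl)→3240 …(+1); best=640 via (A,hash)
  {AD}: card=160; try (D,hash)→280, (A,nl_idx)→300, (A,merge)→420, (D,merge)→440, (A,hash)→520, (A,nl)→820 …(+1); best=280 via (D,hash)
  {BC}: card=640; try (B,hash)→640, (C,merge)→960, (B,merge)→1000, (C,hash)→1200, (B,nl_idx)→1200, (C,nl)→3240 …(+1); best=640 via (B,hash)
  {ABC}: card=640; try (B,hash)→1200, (B,merge)→1560, (B,nl_idx)→1760, (A,hash)→1760, (B,nl)→3840, (A,nl_idx)→5120 …(+2); best=1200 via (B,hash)
  {ACD}: card=320; try (D,hash)→920, (D,merge)→1400, (C,hash)→1560, (D,nl)→2240, (C,merge)→2360, (C,nl)→13080; best=920 via (D,hash)
  {ABCD}: card=2560; try (B,hash)→1720, (D,hash)→2040, (B,merge)→4400, (B,nl_idx)→5400, (D,merge)→8360, (B,nl)→13720 …(+1); best=1720 via (B,hash)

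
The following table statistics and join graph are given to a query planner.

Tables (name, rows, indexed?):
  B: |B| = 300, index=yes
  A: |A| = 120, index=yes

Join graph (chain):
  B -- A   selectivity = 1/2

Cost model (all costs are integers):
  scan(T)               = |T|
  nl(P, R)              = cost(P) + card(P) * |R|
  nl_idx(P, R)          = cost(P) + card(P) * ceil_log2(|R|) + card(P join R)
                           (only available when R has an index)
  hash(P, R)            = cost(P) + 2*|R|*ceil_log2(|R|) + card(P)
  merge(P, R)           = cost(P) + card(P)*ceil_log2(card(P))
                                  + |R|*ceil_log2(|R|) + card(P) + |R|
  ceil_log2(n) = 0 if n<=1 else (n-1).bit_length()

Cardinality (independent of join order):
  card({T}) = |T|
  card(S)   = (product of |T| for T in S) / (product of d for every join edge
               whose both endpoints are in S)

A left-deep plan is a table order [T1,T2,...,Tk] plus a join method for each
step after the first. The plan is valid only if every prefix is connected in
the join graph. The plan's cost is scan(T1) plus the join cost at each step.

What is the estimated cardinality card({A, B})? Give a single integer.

Tables in S: A(120), B(300)
Edges inside S: B-A(d=2)
numerator = 120 * 300 = 36000
denominator = 2 = 2
card(S) = 36000 / 2 = 18000

18000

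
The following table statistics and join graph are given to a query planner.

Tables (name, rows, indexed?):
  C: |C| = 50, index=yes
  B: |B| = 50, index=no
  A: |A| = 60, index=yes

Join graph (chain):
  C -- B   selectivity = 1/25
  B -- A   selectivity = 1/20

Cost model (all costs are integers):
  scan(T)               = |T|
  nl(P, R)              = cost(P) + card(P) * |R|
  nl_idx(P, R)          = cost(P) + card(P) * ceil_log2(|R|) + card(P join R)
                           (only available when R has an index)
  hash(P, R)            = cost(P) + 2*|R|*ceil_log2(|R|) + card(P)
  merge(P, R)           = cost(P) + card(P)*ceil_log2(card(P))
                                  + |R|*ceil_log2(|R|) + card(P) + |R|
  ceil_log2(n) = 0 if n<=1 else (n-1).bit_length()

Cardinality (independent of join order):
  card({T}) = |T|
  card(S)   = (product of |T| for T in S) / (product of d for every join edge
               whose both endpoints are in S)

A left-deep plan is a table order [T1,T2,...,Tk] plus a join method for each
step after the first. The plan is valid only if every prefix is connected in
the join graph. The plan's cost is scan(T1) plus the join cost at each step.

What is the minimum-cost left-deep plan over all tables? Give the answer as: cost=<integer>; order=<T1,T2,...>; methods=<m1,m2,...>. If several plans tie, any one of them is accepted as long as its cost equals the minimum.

Selinger DP (subsets sized 1..n):
  {C}: scan cost=50, card=50
  {B}: scan cost=50, card=50
  {A}: scan cost=60, card=60
  {BC}: card=100; try (C,nl_idx)→450, (C,hash)→700, (B,hash)→700, (C,merge)→750, (B,merge)→750, (C,nl)→2550 …(+1); best=450 via (C,nl_idx)
  {AB}: card=150; try (A,nl_idx)→500, (B,hash)→720, (A,hash)→820, (A,merge)→820, (B,merge)→830, (A,nl)→3050 …(+1); best=500 via (A,nl_idx)
  {ABC}: card=300; try (C,hash)→1250, (A,hash)→1270, (A,nl_idx)→1350, (A,merge)→1670, (C,nl_idx)→1700, (C,merge)→2200 …(+2); best=1250 via (C,hash)

cost=1250; order=B,A,C; methods=nl_idx,hash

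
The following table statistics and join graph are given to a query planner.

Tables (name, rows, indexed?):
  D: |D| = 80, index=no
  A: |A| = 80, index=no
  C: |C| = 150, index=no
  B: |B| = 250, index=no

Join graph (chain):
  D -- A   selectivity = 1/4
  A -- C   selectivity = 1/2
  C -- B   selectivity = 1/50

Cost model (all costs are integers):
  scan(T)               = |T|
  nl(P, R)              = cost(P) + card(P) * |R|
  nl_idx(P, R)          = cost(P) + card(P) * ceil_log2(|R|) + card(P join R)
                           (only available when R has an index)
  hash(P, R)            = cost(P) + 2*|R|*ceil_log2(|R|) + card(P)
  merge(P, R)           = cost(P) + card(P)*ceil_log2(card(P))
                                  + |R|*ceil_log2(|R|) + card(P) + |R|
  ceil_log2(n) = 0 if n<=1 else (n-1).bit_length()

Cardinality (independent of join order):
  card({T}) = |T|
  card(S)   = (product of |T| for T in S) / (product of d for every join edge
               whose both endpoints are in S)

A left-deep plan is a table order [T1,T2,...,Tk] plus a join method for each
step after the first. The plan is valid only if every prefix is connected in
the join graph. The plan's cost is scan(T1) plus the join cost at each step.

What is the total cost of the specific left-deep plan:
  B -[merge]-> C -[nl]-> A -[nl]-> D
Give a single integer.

step 1: scan B: cost=250, card=250
step 2: join C via merge
    card(P join C) = 250*150/(50) = 750
    cost = 250 + 250*8 + 150*8 + 250 + 150 = 3850
step 3: join A via nl
    card(P join A) = 750*80/(2) = 30000
    cost = 3850 + 750*80 = 63850
step 4: join D via nl
    card(P join D) = 30000*80/(4) = 600000
    cost = 63850 + 30000*80 = 2463850

2463850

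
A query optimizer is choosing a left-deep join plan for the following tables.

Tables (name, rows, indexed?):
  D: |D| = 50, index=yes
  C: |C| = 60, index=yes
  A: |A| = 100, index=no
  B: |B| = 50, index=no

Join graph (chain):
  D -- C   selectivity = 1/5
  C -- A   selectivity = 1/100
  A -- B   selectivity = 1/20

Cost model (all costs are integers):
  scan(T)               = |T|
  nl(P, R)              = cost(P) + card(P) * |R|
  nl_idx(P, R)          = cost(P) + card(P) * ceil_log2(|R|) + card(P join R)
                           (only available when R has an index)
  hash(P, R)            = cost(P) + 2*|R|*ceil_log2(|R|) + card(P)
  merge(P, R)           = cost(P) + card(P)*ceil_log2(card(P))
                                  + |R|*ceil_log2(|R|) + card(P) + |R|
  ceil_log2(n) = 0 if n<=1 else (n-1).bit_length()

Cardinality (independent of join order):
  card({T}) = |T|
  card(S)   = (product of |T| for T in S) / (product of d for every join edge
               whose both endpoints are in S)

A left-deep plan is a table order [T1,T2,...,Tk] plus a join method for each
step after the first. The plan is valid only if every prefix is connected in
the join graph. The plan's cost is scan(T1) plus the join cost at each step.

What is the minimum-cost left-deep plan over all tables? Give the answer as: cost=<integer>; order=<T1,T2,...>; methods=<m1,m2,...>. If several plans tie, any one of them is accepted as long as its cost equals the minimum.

Selinger DP (subsets sized 1..n):
  {D}: scan cost=50, card=50
  {C}: scan cost=60, card=60
  {A}: scan cost=100, card=100
  {B}: scan cost=50, card=50
  {CD}: card=600; try (D,hash)→720, (C,hash)→820, (C,merge)→820, (D,merge)→830, (C,nl_idx)→950, (D,nl_idx)→1020 …(+2); best=720 via (D,hash)
  {AC}: card=60; try (C,nl_idx)→760, (C,hash)→920, (A,merge)→1280, (C,merge)→1320, (A,hash)→1520, (A,nl)→6060 …(+1); best=760 via (C,nl_idx)
  {AB}: card=250; try (B,hash)→800, (A,merge)→1200, (B,merge)→1250, (A,hash)→1500, (A,nl)→5050, (B,nl)→5100; best=800 via (B,hash)
  {ACD}: card=600; try (D,hash)→1420, (D,merge)→1530, (D,nl_idx)→1720, (A,hash)→2720, (D,nl)→3760, (A,merge)→8120 …(+1); best=1420 via (D,hash)
  {ABC}: card=150; try (B,hash)→1420, (B,merge)→1530, (C,hash)→1770, (C,nl_idx)→2450, (C,merge)→3470, (B,nl)→3760 …(+1); best=1420 via (B,hash)
  {ABCD}: card=1500; try (D,hash)→2170, (B,hash)→2620, (D,merge)→3120, (D,nl_idx)→3820, (B,merge)→8370, (D,nl)→8920 …(+1); best=2170 via (D,hash)

cost=2170; order=A,C,B,D; methods=nl_idx,hash,hash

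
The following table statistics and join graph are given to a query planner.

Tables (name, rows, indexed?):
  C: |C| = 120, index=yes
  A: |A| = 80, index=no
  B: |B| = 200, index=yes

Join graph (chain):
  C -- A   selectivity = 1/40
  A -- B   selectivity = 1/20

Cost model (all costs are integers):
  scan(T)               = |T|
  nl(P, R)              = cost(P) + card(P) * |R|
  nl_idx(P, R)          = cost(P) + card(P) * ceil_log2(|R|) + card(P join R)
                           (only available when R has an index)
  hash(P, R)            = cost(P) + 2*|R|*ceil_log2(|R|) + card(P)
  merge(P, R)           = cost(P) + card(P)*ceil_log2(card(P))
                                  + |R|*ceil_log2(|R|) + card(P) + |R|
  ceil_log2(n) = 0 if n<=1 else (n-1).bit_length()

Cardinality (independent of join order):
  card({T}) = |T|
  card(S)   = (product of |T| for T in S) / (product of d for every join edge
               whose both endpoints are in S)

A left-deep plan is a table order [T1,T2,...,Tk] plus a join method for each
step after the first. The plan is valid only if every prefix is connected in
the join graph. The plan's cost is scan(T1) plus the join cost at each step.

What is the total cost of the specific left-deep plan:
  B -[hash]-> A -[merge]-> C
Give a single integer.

11280

step 1: scan B: cost=200, card=200
step 2: join A via hash
    card(P join A) = 200*80/(20) = 800
    cost = 200 + 2*80*7 + 200 = 1520
step 3: join C via merge
    card(P join C) = 800*120/(40) = 2400
    cost = 1520 + 800*10 + 120*7 + 800 + 120 = 11280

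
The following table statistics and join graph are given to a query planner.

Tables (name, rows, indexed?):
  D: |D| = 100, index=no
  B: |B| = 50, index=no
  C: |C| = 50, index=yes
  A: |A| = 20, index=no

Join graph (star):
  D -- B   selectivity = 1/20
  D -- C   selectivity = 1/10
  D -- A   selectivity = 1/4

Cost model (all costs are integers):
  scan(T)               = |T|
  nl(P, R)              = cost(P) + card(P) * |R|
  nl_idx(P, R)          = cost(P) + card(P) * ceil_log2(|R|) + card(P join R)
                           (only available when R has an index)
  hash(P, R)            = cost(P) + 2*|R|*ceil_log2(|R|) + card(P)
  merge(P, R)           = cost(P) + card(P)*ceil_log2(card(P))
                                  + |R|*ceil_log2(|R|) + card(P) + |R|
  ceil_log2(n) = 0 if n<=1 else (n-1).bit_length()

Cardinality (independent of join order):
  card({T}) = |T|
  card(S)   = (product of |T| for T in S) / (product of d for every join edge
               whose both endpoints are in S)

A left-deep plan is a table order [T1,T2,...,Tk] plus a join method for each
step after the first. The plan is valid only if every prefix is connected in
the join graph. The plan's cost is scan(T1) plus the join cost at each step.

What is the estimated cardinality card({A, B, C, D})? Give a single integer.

Tables in S: A(20), B(50), C(50), D(100)
Edges inside S: D-B(d=20), D-C(d=10), D-A(d=4)
numerator = 20 * 50 * 50 * 100 = 5000000
denominator = 20 * 10 * 4 = 800
card(S) = 5000000 / 800 = 6250

6250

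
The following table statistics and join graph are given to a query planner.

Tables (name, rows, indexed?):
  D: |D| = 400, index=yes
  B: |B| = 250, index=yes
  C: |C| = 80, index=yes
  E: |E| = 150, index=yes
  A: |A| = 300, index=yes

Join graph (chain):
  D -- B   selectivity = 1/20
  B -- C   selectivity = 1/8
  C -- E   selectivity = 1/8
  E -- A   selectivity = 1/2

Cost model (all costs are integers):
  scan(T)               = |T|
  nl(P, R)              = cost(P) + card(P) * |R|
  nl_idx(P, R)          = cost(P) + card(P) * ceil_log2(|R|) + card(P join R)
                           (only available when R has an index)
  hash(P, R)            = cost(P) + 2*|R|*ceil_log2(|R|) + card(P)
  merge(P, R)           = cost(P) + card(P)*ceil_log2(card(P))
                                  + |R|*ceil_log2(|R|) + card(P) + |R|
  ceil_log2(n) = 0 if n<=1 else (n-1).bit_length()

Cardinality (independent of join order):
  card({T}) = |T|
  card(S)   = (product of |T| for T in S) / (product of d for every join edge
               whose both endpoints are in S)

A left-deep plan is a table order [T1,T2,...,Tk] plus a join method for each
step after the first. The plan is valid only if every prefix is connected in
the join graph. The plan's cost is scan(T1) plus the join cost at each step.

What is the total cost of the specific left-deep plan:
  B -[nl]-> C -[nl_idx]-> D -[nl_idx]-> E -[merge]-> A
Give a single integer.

21120750

step 1: scan B: cost=250, card=250
step 2: join C via nl
    card(P join C) = 250*80/(8) = 2500
    cost = 250 + 250*80 = 20250
step 3: join D via nl_idx
    card(P join D) = 2500*400/(20) = 50000
    cost = 20250 + 2500*9 + 50000 = 92750
step 4: join E via nl_idx
    card(P join E) = 50000*150/(8) = 937500
    cost = 92750 + 50000*8 + 937500 = 1430250
step 5: join A via merge
    card(P join A) = 937500*300/(2) = 140625000
    cost = 1430250 + 937500*20 + 300*9 + 937500 + 300 = 21120750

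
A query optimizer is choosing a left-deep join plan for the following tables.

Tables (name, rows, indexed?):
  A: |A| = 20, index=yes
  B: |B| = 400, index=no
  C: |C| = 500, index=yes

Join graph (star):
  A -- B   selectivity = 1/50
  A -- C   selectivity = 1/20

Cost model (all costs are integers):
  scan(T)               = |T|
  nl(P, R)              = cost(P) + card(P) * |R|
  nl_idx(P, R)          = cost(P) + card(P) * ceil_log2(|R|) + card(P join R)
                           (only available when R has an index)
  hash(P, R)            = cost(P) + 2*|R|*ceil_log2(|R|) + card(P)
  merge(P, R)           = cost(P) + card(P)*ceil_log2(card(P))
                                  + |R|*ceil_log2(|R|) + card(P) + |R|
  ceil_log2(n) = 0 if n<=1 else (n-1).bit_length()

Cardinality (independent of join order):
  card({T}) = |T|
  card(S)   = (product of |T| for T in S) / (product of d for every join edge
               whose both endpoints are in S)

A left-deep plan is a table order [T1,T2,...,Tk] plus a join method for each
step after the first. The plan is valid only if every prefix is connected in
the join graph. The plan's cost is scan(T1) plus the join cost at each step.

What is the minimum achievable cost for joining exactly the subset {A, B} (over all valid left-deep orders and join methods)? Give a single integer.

1000

Selinger DP over subsets of {A,B}:
  {A}: scan cost=20, card=20
  {B}: scan cost=400, card=400
  {AB}: card=160; try (A,hash)→1000, (A,nl_idx)→2560, (B,merge)→4140, (A,merge)→4520, (B,hash)→7240, (B,nl)→8020 …(+1); best=1000 via (A,hash)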